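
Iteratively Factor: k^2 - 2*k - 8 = (k + 2)*(k - 4)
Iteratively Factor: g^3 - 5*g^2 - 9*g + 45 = (g + 3)*(g^2 - 8*g + 15) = (g - 5)*(g + 3)*(g - 3)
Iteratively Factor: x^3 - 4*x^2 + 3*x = (x)*(x^2 - 4*x + 3) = x*(x - 1)*(x - 3)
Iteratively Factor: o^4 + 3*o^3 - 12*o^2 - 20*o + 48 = (o + 4)*(o^3 - o^2 - 8*o + 12) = (o - 2)*(o + 4)*(o^2 + o - 6) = (o - 2)^2*(o + 4)*(o + 3)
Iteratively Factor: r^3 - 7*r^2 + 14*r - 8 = (r - 2)*(r^2 - 5*r + 4) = (r - 2)*(r - 1)*(r - 4)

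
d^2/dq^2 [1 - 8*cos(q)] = 8*cos(q)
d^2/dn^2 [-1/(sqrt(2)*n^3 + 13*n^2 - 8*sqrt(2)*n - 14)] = 2*((3*sqrt(2)*n + 13)*(sqrt(2)*n^3 + 13*n^2 - 8*sqrt(2)*n - 14) - (3*sqrt(2)*n^2 + 26*n - 8*sqrt(2))^2)/(sqrt(2)*n^3 + 13*n^2 - 8*sqrt(2)*n - 14)^3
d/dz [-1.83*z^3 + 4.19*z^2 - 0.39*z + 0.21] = -5.49*z^2 + 8.38*z - 0.39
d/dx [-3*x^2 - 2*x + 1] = -6*x - 2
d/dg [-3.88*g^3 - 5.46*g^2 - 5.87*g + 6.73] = -11.64*g^2 - 10.92*g - 5.87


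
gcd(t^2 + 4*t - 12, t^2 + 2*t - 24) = t + 6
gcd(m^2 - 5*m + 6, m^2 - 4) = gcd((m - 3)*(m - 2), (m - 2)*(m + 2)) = m - 2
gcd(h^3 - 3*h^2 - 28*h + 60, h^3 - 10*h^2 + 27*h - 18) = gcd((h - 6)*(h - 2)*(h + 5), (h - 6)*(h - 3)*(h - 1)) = h - 6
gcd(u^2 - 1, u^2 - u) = u - 1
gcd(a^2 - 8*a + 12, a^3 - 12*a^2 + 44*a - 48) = a^2 - 8*a + 12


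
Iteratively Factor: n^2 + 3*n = (n + 3)*(n)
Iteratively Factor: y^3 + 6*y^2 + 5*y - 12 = (y + 3)*(y^2 + 3*y - 4) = (y - 1)*(y + 3)*(y + 4)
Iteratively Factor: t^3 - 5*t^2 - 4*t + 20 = (t - 2)*(t^2 - 3*t - 10) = (t - 5)*(t - 2)*(t + 2)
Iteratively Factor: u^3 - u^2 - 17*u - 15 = (u + 3)*(u^2 - 4*u - 5) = (u + 1)*(u + 3)*(u - 5)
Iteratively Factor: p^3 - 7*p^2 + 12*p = (p - 4)*(p^2 - 3*p) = (p - 4)*(p - 3)*(p)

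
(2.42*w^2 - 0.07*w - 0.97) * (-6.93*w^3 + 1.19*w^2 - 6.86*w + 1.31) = -16.7706*w^5 + 3.3649*w^4 - 9.9624*w^3 + 2.4961*w^2 + 6.5625*w - 1.2707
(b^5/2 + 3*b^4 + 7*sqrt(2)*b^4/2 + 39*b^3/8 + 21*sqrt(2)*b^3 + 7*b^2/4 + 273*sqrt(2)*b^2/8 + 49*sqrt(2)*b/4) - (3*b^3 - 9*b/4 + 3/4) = b^5/2 + 3*b^4 + 7*sqrt(2)*b^4/2 + 15*b^3/8 + 21*sqrt(2)*b^3 + 7*b^2/4 + 273*sqrt(2)*b^2/8 + 9*b/4 + 49*sqrt(2)*b/4 - 3/4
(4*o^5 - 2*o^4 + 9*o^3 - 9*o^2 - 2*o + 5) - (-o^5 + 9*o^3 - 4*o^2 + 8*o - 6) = 5*o^5 - 2*o^4 - 5*o^2 - 10*o + 11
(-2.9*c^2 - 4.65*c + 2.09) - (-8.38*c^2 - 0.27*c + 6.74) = 5.48*c^2 - 4.38*c - 4.65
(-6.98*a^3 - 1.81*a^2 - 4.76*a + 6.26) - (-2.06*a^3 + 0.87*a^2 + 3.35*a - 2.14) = -4.92*a^3 - 2.68*a^2 - 8.11*a + 8.4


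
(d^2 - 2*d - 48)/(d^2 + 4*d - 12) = (d - 8)/(d - 2)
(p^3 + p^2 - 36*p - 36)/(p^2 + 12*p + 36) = (p^2 - 5*p - 6)/(p + 6)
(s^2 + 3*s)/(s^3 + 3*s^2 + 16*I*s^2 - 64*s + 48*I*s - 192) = s/(s^2 + 16*I*s - 64)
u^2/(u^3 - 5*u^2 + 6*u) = u/(u^2 - 5*u + 6)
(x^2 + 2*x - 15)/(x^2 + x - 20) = (x - 3)/(x - 4)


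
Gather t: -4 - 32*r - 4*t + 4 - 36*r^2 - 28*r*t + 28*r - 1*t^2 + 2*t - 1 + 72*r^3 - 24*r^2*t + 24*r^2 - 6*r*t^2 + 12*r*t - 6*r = 72*r^3 - 12*r^2 - 10*r + t^2*(-6*r - 1) + t*(-24*r^2 - 16*r - 2) - 1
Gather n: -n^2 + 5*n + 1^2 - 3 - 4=-n^2 + 5*n - 6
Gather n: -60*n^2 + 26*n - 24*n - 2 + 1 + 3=-60*n^2 + 2*n + 2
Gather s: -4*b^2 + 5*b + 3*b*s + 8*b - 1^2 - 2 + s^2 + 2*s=-4*b^2 + 13*b + s^2 + s*(3*b + 2) - 3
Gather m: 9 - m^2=9 - m^2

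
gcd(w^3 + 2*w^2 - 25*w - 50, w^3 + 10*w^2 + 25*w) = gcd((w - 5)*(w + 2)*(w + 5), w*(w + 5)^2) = w + 5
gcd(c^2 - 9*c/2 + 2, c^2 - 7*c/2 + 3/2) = c - 1/2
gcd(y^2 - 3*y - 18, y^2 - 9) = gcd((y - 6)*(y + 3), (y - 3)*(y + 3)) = y + 3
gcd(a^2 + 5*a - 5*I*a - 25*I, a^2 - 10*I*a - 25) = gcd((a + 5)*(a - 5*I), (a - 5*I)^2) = a - 5*I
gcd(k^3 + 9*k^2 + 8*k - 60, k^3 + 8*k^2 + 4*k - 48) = k^2 + 4*k - 12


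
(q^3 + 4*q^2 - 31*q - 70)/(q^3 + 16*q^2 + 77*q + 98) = (q - 5)/(q + 7)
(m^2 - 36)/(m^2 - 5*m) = (m^2 - 36)/(m*(m - 5))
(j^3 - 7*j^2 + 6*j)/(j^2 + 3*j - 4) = j*(j - 6)/(j + 4)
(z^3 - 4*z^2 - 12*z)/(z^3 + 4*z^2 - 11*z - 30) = z*(z - 6)/(z^2 + 2*z - 15)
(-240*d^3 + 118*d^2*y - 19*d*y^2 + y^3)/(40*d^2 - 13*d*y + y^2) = -6*d + y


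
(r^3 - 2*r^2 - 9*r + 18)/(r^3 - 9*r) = (r - 2)/r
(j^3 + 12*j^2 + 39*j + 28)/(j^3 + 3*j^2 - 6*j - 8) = (j + 7)/(j - 2)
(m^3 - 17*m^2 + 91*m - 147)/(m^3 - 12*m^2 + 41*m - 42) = (m - 7)/(m - 2)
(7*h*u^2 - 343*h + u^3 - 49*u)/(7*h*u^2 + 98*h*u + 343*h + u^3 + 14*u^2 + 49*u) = (u - 7)/(u + 7)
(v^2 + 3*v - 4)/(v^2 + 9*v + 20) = (v - 1)/(v + 5)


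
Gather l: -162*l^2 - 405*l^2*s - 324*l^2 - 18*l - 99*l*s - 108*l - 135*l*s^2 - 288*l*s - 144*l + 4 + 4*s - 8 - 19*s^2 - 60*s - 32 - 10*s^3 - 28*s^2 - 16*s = l^2*(-405*s - 486) + l*(-135*s^2 - 387*s - 270) - 10*s^3 - 47*s^2 - 72*s - 36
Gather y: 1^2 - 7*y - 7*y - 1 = -14*y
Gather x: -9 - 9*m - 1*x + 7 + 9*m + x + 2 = 0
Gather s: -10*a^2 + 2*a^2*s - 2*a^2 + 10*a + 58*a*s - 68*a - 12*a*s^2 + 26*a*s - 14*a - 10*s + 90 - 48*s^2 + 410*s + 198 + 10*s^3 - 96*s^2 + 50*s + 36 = -12*a^2 - 72*a + 10*s^3 + s^2*(-12*a - 144) + s*(2*a^2 + 84*a + 450) + 324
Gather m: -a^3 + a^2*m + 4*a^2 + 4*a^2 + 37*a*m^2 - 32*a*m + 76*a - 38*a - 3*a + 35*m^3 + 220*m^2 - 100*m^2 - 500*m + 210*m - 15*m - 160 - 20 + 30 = -a^3 + 8*a^2 + 35*a + 35*m^3 + m^2*(37*a + 120) + m*(a^2 - 32*a - 305) - 150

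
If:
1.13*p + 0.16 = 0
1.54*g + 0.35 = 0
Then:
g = -0.23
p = -0.14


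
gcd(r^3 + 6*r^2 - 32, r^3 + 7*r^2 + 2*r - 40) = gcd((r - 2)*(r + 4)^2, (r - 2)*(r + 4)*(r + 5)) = r^2 + 2*r - 8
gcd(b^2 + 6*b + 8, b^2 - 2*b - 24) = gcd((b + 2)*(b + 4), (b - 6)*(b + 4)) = b + 4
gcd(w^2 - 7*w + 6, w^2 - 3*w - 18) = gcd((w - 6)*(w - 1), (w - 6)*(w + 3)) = w - 6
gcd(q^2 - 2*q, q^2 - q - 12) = 1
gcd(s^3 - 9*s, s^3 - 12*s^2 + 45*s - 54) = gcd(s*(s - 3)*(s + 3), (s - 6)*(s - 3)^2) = s - 3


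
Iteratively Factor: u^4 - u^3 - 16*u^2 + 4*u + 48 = (u - 2)*(u^3 + u^2 - 14*u - 24) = (u - 2)*(u + 2)*(u^2 - u - 12) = (u - 2)*(u + 2)*(u + 3)*(u - 4)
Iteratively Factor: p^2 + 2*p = (p)*(p + 2)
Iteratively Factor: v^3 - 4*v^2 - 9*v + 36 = (v + 3)*(v^2 - 7*v + 12) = (v - 4)*(v + 3)*(v - 3)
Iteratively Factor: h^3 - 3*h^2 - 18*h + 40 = (h - 5)*(h^2 + 2*h - 8) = (h - 5)*(h - 2)*(h + 4)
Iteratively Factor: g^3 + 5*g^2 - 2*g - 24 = (g + 4)*(g^2 + g - 6) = (g - 2)*(g + 4)*(g + 3)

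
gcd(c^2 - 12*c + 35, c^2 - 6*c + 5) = c - 5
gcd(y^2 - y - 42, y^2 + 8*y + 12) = y + 6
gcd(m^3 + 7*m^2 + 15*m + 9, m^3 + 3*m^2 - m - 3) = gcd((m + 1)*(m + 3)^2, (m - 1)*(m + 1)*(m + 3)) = m^2 + 4*m + 3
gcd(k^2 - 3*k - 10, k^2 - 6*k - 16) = k + 2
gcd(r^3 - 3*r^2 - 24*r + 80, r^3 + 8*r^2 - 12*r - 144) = r - 4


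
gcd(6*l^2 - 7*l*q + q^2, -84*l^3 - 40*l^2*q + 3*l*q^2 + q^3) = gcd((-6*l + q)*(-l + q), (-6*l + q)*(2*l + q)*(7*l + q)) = -6*l + q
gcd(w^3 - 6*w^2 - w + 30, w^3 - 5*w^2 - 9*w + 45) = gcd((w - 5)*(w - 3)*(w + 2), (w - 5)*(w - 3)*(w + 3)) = w^2 - 8*w + 15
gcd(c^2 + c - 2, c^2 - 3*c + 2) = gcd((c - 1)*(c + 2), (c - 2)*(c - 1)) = c - 1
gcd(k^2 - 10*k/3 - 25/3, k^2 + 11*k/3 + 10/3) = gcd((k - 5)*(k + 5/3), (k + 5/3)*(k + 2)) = k + 5/3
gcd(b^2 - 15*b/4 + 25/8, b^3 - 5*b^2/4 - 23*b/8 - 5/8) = b - 5/2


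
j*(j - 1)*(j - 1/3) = j^3 - 4*j^2/3 + j/3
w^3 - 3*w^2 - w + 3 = (w - 3)*(w - 1)*(w + 1)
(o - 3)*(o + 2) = o^2 - o - 6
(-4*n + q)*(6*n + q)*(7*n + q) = -168*n^3 - 10*n^2*q + 9*n*q^2 + q^3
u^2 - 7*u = u*(u - 7)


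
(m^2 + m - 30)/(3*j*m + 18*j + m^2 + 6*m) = (m - 5)/(3*j + m)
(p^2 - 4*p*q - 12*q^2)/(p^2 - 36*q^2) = (p + 2*q)/(p + 6*q)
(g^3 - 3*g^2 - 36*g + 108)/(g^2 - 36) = g - 3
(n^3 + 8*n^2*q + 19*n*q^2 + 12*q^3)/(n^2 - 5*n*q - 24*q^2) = (-n^2 - 5*n*q - 4*q^2)/(-n + 8*q)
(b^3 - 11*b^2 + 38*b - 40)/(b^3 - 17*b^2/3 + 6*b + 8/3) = 3*(b - 5)/(3*b + 1)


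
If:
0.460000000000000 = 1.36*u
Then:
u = 0.34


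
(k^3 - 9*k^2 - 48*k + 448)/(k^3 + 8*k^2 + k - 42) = (k^2 - 16*k + 64)/(k^2 + k - 6)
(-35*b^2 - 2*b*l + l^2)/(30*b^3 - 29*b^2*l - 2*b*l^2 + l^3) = (-7*b + l)/(6*b^2 - 7*b*l + l^2)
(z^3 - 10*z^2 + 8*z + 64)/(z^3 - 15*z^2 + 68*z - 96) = (z + 2)/(z - 3)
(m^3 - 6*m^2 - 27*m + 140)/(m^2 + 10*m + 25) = (m^2 - 11*m + 28)/(m + 5)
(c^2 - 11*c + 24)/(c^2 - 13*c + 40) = (c - 3)/(c - 5)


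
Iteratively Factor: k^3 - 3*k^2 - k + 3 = (k - 1)*(k^2 - 2*k - 3) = (k - 3)*(k - 1)*(k + 1)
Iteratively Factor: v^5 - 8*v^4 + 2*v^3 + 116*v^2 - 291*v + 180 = (v - 1)*(v^4 - 7*v^3 - 5*v^2 + 111*v - 180) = (v - 5)*(v - 1)*(v^3 - 2*v^2 - 15*v + 36) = (v - 5)*(v - 3)*(v - 1)*(v^2 + v - 12) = (v - 5)*(v - 3)^2*(v - 1)*(v + 4)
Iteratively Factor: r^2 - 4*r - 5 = (r + 1)*(r - 5)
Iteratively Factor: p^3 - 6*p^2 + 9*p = (p)*(p^2 - 6*p + 9) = p*(p - 3)*(p - 3)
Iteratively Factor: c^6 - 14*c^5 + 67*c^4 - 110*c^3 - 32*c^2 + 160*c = (c - 4)*(c^5 - 10*c^4 + 27*c^3 - 2*c^2 - 40*c) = (c - 4)^2*(c^4 - 6*c^3 + 3*c^2 + 10*c) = c*(c - 4)^2*(c^3 - 6*c^2 + 3*c + 10) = c*(c - 4)^2*(c - 2)*(c^2 - 4*c - 5) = c*(c - 4)^2*(c - 2)*(c + 1)*(c - 5)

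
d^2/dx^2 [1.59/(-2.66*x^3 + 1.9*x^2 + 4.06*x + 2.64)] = ((25.3764*x - 6.042)*(-2.66*x^3 + 1.9*x^2 + 4.06*x + 2.64) + 1.59*(-15.96*x^2 + 7.6*x + 8.12)*(-7.98*x^2 + 3.8*x + 4.06))/(-2.66*x^3 + 1.9*x^2 + 4.06*x + 2.64)^3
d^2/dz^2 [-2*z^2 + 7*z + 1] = -4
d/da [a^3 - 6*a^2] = 3*a*(a - 4)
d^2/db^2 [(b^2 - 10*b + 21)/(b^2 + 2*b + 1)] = 24*(7 - b)/(b^4 + 4*b^3 + 6*b^2 + 4*b + 1)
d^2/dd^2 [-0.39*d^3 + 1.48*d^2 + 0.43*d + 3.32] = 2.96 - 2.34*d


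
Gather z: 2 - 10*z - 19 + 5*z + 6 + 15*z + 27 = 10*z + 16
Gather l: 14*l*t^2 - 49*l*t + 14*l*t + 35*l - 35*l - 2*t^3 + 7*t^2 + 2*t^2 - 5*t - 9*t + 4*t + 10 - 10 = l*(14*t^2 - 35*t) - 2*t^3 + 9*t^2 - 10*t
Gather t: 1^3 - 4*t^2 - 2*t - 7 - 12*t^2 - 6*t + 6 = -16*t^2 - 8*t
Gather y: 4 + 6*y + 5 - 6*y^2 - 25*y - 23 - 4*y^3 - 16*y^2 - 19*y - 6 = -4*y^3 - 22*y^2 - 38*y - 20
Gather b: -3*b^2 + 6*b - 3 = -3*b^2 + 6*b - 3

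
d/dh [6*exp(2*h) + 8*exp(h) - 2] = (12*exp(h) + 8)*exp(h)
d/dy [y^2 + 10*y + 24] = 2*y + 10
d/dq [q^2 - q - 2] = 2*q - 1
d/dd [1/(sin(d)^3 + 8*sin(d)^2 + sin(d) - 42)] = (-16*sin(d) + 3*cos(d)^2 - 4)*cos(d)/(sin(d)^3 + 8*sin(d)^2 + sin(d) - 42)^2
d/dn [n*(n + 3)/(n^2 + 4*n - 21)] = (n^2 - 42*n - 63)/(n^4 + 8*n^3 - 26*n^2 - 168*n + 441)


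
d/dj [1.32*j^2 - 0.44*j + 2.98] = 2.64*j - 0.44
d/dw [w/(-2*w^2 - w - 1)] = (-2*w^2 + w*(4*w + 1) - w - 1)/(2*w^2 + w + 1)^2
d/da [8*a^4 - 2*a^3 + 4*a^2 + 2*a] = 32*a^3 - 6*a^2 + 8*a + 2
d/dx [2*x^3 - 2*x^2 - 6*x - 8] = 6*x^2 - 4*x - 6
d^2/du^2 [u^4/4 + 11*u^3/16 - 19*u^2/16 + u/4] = 3*u^2 + 33*u/8 - 19/8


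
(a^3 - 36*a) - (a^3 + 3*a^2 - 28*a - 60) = -3*a^2 - 8*a + 60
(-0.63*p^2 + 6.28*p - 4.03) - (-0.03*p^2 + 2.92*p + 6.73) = -0.6*p^2 + 3.36*p - 10.76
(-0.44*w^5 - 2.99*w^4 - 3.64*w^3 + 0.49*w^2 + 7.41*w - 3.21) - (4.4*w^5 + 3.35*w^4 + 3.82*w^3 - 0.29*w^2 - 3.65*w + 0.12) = -4.84*w^5 - 6.34*w^4 - 7.46*w^3 + 0.78*w^2 + 11.06*w - 3.33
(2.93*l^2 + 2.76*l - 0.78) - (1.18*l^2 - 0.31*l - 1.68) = 1.75*l^2 + 3.07*l + 0.9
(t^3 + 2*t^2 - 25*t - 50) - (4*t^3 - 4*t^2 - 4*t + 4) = -3*t^3 + 6*t^2 - 21*t - 54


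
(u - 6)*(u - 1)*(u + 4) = u^3 - 3*u^2 - 22*u + 24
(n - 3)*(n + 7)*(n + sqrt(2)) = n^3 + sqrt(2)*n^2 + 4*n^2 - 21*n + 4*sqrt(2)*n - 21*sqrt(2)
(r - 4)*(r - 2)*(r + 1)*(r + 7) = r^4 + 2*r^3 - 33*r^2 + 22*r + 56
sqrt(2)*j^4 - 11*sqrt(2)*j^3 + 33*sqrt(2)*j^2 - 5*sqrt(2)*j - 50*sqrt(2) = (j - 5)^2*(j - 2)*(sqrt(2)*j + sqrt(2))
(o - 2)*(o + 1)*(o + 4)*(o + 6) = o^4 + 9*o^3 + 12*o^2 - 44*o - 48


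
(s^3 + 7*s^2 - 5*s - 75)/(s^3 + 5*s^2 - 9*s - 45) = (s + 5)/(s + 3)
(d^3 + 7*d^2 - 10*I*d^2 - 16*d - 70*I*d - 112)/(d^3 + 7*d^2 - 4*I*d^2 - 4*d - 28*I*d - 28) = (d - 8*I)/(d - 2*I)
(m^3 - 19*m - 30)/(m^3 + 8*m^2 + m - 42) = (m^2 - 3*m - 10)/(m^2 + 5*m - 14)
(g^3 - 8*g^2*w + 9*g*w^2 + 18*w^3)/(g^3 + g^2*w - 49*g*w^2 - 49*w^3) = (-g^2 + 9*g*w - 18*w^2)/(-g^2 + 49*w^2)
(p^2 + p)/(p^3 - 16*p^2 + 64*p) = (p + 1)/(p^2 - 16*p + 64)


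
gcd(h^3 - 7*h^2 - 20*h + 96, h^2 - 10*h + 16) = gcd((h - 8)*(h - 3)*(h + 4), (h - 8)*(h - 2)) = h - 8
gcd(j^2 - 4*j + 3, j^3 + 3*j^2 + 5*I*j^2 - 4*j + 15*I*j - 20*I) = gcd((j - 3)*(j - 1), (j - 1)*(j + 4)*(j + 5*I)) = j - 1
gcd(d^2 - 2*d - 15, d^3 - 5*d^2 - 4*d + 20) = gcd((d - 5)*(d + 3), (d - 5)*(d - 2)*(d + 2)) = d - 5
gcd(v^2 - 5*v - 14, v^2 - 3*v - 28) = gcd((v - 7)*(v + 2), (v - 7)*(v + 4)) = v - 7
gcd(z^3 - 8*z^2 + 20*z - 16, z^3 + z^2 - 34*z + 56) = z^2 - 6*z + 8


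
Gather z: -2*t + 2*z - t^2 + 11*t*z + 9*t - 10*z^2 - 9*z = -t^2 + 7*t - 10*z^2 + z*(11*t - 7)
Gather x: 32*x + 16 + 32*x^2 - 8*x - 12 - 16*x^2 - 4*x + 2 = 16*x^2 + 20*x + 6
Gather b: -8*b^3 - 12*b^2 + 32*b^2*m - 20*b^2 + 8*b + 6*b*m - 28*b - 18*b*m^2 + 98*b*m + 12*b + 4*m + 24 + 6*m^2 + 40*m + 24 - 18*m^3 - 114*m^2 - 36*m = -8*b^3 + b^2*(32*m - 32) + b*(-18*m^2 + 104*m - 8) - 18*m^3 - 108*m^2 + 8*m + 48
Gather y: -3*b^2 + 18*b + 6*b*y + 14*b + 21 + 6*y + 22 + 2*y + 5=-3*b^2 + 32*b + y*(6*b + 8) + 48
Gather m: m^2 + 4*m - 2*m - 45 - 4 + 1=m^2 + 2*m - 48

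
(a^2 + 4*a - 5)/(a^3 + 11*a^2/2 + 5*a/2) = 2*(a - 1)/(a*(2*a + 1))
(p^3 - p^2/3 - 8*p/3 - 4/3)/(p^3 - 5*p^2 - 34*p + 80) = (3*p^2 + 5*p + 2)/(3*(p^2 - 3*p - 40))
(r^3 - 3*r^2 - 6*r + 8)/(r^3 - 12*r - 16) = (r - 1)/(r + 2)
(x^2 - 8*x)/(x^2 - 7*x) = (x - 8)/(x - 7)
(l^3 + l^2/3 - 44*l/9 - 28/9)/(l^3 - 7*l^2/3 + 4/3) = (3*l^2 - l - 14)/(3*(l^2 - 3*l + 2))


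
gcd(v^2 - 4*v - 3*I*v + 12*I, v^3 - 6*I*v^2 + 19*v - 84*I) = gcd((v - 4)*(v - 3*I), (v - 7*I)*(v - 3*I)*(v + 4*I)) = v - 3*I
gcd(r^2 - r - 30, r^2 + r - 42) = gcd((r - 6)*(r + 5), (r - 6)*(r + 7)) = r - 6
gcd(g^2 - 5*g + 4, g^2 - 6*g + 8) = g - 4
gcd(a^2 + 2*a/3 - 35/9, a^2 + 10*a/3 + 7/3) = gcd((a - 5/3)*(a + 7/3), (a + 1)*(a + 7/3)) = a + 7/3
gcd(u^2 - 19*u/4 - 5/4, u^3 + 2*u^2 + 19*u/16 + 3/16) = u + 1/4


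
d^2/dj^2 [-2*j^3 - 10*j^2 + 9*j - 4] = -12*j - 20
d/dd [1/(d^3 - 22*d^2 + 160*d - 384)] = (-3*d^2 + 44*d - 160)/(d^3 - 22*d^2 + 160*d - 384)^2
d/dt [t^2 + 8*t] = 2*t + 8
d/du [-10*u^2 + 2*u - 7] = 2 - 20*u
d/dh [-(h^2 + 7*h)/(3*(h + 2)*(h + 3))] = 2*(h^2 - 6*h - 21)/(3*(h^4 + 10*h^3 + 37*h^2 + 60*h + 36))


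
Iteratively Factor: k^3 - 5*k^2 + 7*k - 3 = (k - 1)*(k^2 - 4*k + 3) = (k - 1)^2*(k - 3)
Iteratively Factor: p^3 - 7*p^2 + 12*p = (p)*(p^2 - 7*p + 12) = p*(p - 3)*(p - 4)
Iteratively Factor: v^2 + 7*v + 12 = (v + 4)*(v + 3)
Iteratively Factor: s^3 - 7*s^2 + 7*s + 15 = (s - 5)*(s^2 - 2*s - 3) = (s - 5)*(s - 3)*(s + 1)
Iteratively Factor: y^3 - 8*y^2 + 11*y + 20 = (y + 1)*(y^2 - 9*y + 20) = (y - 5)*(y + 1)*(y - 4)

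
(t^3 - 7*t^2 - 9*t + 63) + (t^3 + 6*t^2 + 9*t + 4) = 2*t^3 - t^2 + 67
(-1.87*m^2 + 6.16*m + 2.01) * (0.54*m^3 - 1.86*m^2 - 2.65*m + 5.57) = -1.0098*m^5 + 6.8046*m^4 - 5.4167*m^3 - 30.4785*m^2 + 28.9847*m + 11.1957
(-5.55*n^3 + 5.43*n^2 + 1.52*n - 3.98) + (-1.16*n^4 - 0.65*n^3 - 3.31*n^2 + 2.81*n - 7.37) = -1.16*n^4 - 6.2*n^3 + 2.12*n^2 + 4.33*n - 11.35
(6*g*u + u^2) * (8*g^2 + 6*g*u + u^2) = 48*g^3*u + 44*g^2*u^2 + 12*g*u^3 + u^4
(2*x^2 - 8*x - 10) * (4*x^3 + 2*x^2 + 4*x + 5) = 8*x^5 - 28*x^4 - 48*x^3 - 42*x^2 - 80*x - 50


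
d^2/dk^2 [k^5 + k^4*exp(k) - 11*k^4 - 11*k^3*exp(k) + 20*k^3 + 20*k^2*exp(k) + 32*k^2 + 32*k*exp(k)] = k^4*exp(k) - 3*k^3*exp(k) + 20*k^3 - 34*k^2*exp(k) - 132*k^2 + 46*k*exp(k) + 120*k + 104*exp(k) + 64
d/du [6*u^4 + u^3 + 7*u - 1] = 24*u^3 + 3*u^2 + 7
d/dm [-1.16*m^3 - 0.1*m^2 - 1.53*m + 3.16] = -3.48*m^2 - 0.2*m - 1.53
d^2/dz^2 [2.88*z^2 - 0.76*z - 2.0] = 5.76000000000000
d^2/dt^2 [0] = 0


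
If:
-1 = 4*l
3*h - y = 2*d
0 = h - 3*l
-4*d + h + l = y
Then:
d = 5/8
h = -3/4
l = -1/4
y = -7/2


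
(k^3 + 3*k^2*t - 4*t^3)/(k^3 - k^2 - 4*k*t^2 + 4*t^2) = (-k^2 - k*t + 2*t^2)/(-k^2 + 2*k*t + k - 2*t)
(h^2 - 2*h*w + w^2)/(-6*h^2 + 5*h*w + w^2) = (-h + w)/(6*h + w)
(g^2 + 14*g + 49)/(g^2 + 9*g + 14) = (g + 7)/(g + 2)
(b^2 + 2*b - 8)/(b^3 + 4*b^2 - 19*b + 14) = (b + 4)/(b^2 + 6*b - 7)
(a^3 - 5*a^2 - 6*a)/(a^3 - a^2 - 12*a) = (-a^2 + 5*a + 6)/(-a^2 + a + 12)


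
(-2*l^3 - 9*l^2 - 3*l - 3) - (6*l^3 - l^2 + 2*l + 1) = -8*l^3 - 8*l^2 - 5*l - 4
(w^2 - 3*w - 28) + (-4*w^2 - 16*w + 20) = -3*w^2 - 19*w - 8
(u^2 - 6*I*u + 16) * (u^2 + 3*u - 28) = u^4 + 3*u^3 - 6*I*u^3 - 12*u^2 - 18*I*u^2 + 48*u + 168*I*u - 448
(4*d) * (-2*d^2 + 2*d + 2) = -8*d^3 + 8*d^2 + 8*d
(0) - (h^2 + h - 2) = -h^2 - h + 2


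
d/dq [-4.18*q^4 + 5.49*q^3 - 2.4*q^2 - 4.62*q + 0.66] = -16.72*q^3 + 16.47*q^2 - 4.8*q - 4.62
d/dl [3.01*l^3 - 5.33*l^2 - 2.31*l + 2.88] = 9.03*l^2 - 10.66*l - 2.31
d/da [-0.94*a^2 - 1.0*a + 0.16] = -1.88*a - 1.0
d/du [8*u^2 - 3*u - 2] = 16*u - 3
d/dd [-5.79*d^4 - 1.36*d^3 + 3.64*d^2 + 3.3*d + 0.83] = -23.16*d^3 - 4.08*d^2 + 7.28*d + 3.3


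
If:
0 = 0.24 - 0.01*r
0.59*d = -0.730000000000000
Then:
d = -1.24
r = 24.00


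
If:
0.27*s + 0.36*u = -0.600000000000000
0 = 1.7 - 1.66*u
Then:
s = -3.59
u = 1.02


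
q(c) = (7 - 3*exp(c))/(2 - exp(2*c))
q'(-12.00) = 0.00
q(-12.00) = 3.50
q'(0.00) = 5.00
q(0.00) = 4.00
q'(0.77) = 3.12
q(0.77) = -0.20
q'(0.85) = 2.00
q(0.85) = 0.01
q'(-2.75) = -0.08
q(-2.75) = 3.41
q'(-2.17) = -0.13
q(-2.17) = 3.35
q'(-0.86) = -0.08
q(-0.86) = 3.15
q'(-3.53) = -0.04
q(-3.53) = 3.46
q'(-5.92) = -0.00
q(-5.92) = 3.50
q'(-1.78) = -0.16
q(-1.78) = 3.29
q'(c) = -3*exp(c)/(2 - exp(2*c)) + 2*(7 - 3*exp(c))*exp(2*c)/(2 - exp(2*c))^2 = (-3*exp(2*c) + 14*exp(c) - 6)*exp(c)/(exp(4*c) - 4*exp(2*c) + 4)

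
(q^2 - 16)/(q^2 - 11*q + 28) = (q + 4)/(q - 7)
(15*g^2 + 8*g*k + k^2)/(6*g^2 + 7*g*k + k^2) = (15*g^2 + 8*g*k + k^2)/(6*g^2 + 7*g*k + k^2)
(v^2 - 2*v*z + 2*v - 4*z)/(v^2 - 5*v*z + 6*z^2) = (-v - 2)/(-v + 3*z)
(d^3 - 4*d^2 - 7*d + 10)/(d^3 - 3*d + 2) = (d - 5)/(d - 1)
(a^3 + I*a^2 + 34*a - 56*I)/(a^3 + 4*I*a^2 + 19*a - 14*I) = (a - 4*I)/(a - I)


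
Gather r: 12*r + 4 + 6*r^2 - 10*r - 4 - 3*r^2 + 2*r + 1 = 3*r^2 + 4*r + 1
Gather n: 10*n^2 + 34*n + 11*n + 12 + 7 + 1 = 10*n^2 + 45*n + 20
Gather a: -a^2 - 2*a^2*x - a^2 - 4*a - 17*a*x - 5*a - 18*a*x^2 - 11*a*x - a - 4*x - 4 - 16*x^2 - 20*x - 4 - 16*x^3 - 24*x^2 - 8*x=a^2*(-2*x - 2) + a*(-18*x^2 - 28*x - 10) - 16*x^3 - 40*x^2 - 32*x - 8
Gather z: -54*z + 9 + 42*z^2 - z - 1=42*z^2 - 55*z + 8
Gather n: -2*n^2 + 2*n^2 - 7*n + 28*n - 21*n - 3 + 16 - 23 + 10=0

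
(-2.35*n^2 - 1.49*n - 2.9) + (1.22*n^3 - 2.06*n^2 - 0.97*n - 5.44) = 1.22*n^3 - 4.41*n^2 - 2.46*n - 8.34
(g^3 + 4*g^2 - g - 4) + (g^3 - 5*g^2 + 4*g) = 2*g^3 - g^2 + 3*g - 4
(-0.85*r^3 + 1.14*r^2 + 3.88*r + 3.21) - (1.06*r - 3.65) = -0.85*r^3 + 1.14*r^2 + 2.82*r + 6.86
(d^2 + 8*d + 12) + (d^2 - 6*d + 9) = 2*d^2 + 2*d + 21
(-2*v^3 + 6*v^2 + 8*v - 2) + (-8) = -2*v^3 + 6*v^2 + 8*v - 10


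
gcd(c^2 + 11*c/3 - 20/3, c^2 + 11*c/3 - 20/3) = c^2 + 11*c/3 - 20/3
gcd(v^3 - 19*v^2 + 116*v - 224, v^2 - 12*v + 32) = v^2 - 12*v + 32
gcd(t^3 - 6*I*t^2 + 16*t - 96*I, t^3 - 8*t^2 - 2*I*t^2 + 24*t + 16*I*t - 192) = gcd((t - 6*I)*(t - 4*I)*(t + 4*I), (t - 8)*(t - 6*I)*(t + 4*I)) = t^2 - 2*I*t + 24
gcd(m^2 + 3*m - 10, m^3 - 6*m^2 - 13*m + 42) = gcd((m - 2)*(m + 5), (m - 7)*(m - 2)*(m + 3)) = m - 2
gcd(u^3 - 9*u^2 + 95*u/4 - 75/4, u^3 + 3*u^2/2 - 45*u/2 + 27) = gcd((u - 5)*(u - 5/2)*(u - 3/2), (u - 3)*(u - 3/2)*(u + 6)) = u - 3/2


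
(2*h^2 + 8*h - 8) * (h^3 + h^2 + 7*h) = 2*h^5 + 10*h^4 + 14*h^3 + 48*h^2 - 56*h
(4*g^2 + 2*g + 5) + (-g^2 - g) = 3*g^2 + g + 5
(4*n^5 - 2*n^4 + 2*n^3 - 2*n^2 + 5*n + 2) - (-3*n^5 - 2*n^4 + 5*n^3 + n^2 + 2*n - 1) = 7*n^5 - 3*n^3 - 3*n^2 + 3*n + 3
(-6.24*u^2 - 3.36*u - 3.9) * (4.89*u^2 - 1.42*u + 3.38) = -30.5136*u^4 - 7.5696*u^3 - 35.391*u^2 - 5.8188*u - 13.182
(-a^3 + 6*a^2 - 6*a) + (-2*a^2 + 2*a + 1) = -a^3 + 4*a^2 - 4*a + 1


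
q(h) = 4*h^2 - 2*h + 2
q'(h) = 8*h - 2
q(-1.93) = 20.76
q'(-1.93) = -17.44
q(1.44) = 7.41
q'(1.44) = 9.52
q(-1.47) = 13.58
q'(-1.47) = -13.76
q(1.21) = 5.44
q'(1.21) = 7.68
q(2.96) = 31.13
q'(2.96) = 21.68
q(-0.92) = 7.23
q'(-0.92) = -9.36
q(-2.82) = 39.45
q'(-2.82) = -24.56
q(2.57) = 23.28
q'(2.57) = 18.56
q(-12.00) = 602.00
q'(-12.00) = -98.00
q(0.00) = 2.00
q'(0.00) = -2.00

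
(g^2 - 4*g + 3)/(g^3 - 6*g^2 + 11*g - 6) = 1/(g - 2)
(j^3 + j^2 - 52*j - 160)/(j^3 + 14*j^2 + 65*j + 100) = (j - 8)/(j + 5)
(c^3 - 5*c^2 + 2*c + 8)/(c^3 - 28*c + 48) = (c + 1)/(c + 6)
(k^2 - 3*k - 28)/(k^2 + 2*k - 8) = (k - 7)/(k - 2)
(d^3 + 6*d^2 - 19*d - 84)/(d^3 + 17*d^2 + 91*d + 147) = (d - 4)/(d + 7)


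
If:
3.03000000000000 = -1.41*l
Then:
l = -2.15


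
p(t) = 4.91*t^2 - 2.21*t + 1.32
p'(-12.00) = -120.05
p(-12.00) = 734.88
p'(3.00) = 27.25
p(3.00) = 38.88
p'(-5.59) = -57.10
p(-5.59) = 167.10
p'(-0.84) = -10.46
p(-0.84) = 6.64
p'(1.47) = 12.23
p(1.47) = 8.68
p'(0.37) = 1.42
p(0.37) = 1.17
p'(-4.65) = -47.87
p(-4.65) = 117.76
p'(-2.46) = -26.37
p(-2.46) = 36.47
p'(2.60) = 23.32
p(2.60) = 28.77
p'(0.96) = 7.22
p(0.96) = 3.72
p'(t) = 9.82*t - 2.21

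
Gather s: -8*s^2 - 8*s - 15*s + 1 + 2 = -8*s^2 - 23*s + 3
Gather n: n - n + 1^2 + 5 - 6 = 0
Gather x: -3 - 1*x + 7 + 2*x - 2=x + 2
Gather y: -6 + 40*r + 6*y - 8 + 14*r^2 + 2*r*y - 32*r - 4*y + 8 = 14*r^2 + 8*r + y*(2*r + 2) - 6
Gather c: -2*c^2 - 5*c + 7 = -2*c^2 - 5*c + 7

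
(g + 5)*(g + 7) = g^2 + 12*g + 35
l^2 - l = l*(l - 1)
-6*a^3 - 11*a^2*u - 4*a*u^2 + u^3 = (-6*a + u)*(a + u)^2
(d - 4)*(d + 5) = d^2 + d - 20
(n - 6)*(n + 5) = n^2 - n - 30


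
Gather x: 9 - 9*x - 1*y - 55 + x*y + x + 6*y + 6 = x*(y - 8) + 5*y - 40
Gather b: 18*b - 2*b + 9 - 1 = 16*b + 8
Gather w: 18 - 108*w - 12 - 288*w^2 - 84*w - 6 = -288*w^2 - 192*w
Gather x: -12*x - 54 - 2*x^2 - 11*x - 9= -2*x^2 - 23*x - 63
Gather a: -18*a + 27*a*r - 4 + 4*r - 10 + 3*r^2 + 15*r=a*(27*r - 18) + 3*r^2 + 19*r - 14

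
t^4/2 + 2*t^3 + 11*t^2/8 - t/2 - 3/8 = (t/2 + 1/2)*(t - 1/2)*(t + 1/2)*(t + 3)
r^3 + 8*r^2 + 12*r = r*(r + 2)*(r + 6)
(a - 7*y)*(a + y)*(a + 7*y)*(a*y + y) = a^4*y + a^3*y^2 + a^3*y - 49*a^2*y^3 + a^2*y^2 - 49*a*y^4 - 49*a*y^3 - 49*y^4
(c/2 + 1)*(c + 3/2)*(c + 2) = c^3/2 + 11*c^2/4 + 5*c + 3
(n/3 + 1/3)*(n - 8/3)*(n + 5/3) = n^3/3 - 49*n/27 - 40/27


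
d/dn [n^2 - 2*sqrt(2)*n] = 2*n - 2*sqrt(2)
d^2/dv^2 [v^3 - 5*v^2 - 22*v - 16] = 6*v - 10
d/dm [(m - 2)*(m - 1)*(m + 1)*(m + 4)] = 4*m^3 + 6*m^2 - 18*m - 2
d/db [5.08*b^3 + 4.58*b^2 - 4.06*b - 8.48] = 15.24*b^2 + 9.16*b - 4.06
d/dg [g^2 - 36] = 2*g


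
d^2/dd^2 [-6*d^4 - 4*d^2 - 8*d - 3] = -72*d^2 - 8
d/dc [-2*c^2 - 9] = -4*c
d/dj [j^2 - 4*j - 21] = 2*j - 4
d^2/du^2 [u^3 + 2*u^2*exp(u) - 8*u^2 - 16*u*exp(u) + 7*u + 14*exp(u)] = 2*u^2*exp(u) - 8*u*exp(u) + 6*u - 14*exp(u) - 16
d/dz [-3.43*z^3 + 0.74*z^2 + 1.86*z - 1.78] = -10.29*z^2 + 1.48*z + 1.86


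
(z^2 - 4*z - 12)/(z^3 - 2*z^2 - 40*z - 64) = (z - 6)/(z^2 - 4*z - 32)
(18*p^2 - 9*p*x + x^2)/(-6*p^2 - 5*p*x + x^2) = (-3*p + x)/(p + x)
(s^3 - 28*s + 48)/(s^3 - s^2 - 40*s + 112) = (s^2 + 4*s - 12)/(s^2 + 3*s - 28)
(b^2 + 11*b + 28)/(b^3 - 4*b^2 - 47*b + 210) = (b + 4)/(b^2 - 11*b + 30)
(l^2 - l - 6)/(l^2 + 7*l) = (l^2 - l - 6)/(l*(l + 7))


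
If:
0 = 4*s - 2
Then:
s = 1/2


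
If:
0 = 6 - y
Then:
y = 6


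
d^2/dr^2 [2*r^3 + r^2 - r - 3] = 12*r + 2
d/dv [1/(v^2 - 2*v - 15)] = 2*(1 - v)/(-v^2 + 2*v + 15)^2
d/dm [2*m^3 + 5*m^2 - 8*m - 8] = 6*m^2 + 10*m - 8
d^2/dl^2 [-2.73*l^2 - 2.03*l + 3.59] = -5.46000000000000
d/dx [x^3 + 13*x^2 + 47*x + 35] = 3*x^2 + 26*x + 47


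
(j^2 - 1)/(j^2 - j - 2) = (j - 1)/(j - 2)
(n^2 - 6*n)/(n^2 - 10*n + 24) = n/(n - 4)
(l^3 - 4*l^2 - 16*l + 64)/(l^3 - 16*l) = (l - 4)/l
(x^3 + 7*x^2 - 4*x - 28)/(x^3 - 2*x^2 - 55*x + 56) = (x^2 - 4)/(x^2 - 9*x + 8)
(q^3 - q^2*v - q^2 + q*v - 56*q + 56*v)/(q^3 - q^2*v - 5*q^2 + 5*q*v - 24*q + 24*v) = (q + 7)/(q + 3)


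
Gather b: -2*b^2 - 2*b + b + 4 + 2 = -2*b^2 - b + 6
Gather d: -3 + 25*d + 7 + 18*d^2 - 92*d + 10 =18*d^2 - 67*d + 14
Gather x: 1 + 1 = 2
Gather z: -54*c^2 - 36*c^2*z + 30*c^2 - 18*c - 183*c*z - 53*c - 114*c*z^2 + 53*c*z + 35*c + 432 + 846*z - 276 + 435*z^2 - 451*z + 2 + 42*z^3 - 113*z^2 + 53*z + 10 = -24*c^2 - 36*c + 42*z^3 + z^2*(322 - 114*c) + z*(-36*c^2 - 130*c + 448) + 168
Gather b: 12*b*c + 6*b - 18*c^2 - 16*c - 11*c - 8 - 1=b*(12*c + 6) - 18*c^2 - 27*c - 9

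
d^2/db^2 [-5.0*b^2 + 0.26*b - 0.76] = -10.0000000000000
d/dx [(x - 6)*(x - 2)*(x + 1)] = 3*x^2 - 14*x + 4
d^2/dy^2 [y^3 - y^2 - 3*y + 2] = 6*y - 2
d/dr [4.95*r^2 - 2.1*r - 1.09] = 9.9*r - 2.1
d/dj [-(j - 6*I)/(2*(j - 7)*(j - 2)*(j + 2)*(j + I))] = ((j - 7)*(j - 2)*(j + 2)*(j - 6*I) - (j - 7)*(j - 2)*(j + 2)*(j + I) + (j - 7)*(j - 2)*(j - 6*I)*(j + I) + (j - 7)*(j + 2)*(j - 6*I)*(j + I) + (j - 2)*(j + 2)*(j - 6*I)*(j + I))/(2*(j - 7)^2*(j - 2)^2*(j + 2)^2*(j + I)^2)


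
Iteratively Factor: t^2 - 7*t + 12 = (t - 3)*(t - 4)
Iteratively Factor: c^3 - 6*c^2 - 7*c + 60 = (c - 5)*(c^2 - c - 12) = (c - 5)*(c - 4)*(c + 3)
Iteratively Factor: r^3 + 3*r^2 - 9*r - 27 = (r - 3)*(r^2 + 6*r + 9) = (r - 3)*(r + 3)*(r + 3)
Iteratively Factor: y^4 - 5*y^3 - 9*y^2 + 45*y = (y - 3)*(y^3 - 2*y^2 - 15*y) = (y - 3)*(y + 3)*(y^2 - 5*y) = (y - 5)*(y - 3)*(y + 3)*(y)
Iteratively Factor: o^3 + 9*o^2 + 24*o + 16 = (o + 4)*(o^2 + 5*o + 4) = (o + 4)^2*(o + 1)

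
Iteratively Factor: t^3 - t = (t)*(t^2 - 1) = t*(t - 1)*(t + 1)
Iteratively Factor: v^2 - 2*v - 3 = (v - 3)*(v + 1)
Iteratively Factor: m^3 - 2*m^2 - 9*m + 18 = (m + 3)*(m^2 - 5*m + 6) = (m - 3)*(m + 3)*(m - 2)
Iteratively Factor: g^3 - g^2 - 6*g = (g + 2)*(g^2 - 3*g) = (g - 3)*(g + 2)*(g)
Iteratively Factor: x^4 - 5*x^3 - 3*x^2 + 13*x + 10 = (x + 1)*(x^3 - 6*x^2 + 3*x + 10) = (x - 5)*(x + 1)*(x^2 - x - 2) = (x - 5)*(x + 1)^2*(x - 2)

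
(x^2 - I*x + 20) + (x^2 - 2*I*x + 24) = 2*x^2 - 3*I*x + 44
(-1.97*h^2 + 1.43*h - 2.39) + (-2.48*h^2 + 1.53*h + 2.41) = -4.45*h^2 + 2.96*h + 0.02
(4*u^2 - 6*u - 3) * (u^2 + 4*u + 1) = 4*u^4 + 10*u^3 - 23*u^2 - 18*u - 3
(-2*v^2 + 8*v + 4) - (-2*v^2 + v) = 7*v + 4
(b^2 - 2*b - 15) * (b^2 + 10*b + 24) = b^4 + 8*b^3 - 11*b^2 - 198*b - 360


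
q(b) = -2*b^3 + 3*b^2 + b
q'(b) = -6*b^2 + 6*b + 1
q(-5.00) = 320.00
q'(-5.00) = -179.00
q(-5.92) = 514.17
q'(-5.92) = -244.80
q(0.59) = 1.22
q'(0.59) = 2.45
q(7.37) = -630.31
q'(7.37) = -280.68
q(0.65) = 1.37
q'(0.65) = 2.36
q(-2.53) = 49.06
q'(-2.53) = -52.59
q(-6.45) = 655.03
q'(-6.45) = -287.32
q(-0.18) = -0.07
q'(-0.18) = -0.27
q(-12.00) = 3876.00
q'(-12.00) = -935.00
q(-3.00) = 78.00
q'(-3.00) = -71.00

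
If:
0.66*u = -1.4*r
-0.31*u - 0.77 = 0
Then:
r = 1.17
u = -2.48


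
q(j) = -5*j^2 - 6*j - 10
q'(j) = -10*j - 6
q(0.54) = -14.70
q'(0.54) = -11.40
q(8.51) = -423.16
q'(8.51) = -91.10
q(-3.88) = -61.99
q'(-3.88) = 32.80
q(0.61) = -15.52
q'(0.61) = -12.10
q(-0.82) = -8.44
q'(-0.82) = 2.20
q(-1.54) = -12.62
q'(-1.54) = 9.40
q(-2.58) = -27.80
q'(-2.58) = 19.80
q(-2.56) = -27.41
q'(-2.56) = 19.60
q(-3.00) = -37.00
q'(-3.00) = 24.00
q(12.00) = -802.00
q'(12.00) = -126.00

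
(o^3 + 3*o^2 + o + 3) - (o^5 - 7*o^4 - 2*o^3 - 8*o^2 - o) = -o^5 + 7*o^4 + 3*o^3 + 11*o^2 + 2*o + 3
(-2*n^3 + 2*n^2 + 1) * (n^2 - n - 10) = -2*n^5 + 4*n^4 + 18*n^3 - 19*n^2 - n - 10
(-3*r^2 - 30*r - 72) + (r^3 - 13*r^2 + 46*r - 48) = r^3 - 16*r^2 + 16*r - 120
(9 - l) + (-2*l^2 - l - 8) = -2*l^2 - 2*l + 1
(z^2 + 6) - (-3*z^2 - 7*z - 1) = 4*z^2 + 7*z + 7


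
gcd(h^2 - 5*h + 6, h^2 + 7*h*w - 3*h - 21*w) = h - 3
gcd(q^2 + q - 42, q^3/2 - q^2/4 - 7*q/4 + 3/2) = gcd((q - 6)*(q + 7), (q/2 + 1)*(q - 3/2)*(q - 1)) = 1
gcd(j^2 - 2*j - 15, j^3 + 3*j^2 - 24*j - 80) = j - 5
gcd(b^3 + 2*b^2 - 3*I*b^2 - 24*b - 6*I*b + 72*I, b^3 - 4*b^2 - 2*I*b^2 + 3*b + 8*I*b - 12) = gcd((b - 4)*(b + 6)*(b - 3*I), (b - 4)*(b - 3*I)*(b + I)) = b^2 + b*(-4 - 3*I) + 12*I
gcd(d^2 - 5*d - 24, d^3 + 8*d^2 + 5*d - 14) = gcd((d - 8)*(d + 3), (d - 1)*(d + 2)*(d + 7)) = 1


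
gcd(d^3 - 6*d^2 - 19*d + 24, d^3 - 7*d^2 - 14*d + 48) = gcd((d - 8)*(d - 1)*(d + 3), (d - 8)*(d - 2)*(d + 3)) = d^2 - 5*d - 24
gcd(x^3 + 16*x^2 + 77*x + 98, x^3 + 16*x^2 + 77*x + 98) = x^3 + 16*x^2 + 77*x + 98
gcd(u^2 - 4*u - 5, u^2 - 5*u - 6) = u + 1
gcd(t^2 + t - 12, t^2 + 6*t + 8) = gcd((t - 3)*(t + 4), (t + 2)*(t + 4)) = t + 4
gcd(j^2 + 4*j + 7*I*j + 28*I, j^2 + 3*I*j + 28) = j + 7*I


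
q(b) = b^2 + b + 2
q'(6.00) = 13.00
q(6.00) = 44.00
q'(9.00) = 19.00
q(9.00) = 92.00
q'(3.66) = 8.32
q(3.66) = 19.06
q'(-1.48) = -1.96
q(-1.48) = 2.71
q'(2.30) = 5.60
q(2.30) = 9.59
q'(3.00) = 7.00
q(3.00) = 14.00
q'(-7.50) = -14.00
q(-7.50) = 50.75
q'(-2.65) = -4.30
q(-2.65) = 6.37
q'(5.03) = 11.06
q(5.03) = 32.33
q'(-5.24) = -9.48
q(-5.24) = 24.22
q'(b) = 2*b + 1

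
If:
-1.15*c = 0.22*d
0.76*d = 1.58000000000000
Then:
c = -0.40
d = 2.08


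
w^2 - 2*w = w*(w - 2)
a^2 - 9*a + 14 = (a - 7)*(a - 2)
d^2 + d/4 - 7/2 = (d - 7/4)*(d + 2)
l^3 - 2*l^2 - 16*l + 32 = (l - 4)*(l - 2)*(l + 4)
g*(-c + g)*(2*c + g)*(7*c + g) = -14*c^3*g + 5*c^2*g^2 + 8*c*g^3 + g^4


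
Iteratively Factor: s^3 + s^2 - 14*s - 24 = (s + 2)*(s^2 - s - 12) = (s - 4)*(s + 2)*(s + 3)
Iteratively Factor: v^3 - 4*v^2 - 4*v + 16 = (v + 2)*(v^2 - 6*v + 8) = (v - 2)*(v + 2)*(v - 4)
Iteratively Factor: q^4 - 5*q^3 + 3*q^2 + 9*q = (q + 1)*(q^3 - 6*q^2 + 9*q) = (q - 3)*(q + 1)*(q^2 - 3*q) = (q - 3)^2*(q + 1)*(q)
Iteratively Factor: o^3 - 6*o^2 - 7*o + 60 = (o - 4)*(o^2 - 2*o - 15) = (o - 5)*(o - 4)*(o + 3)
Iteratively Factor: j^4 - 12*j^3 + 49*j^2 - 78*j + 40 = (j - 4)*(j^3 - 8*j^2 + 17*j - 10) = (j - 4)*(j - 2)*(j^2 - 6*j + 5) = (j - 4)*(j - 2)*(j - 1)*(j - 5)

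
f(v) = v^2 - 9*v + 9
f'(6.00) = 3.00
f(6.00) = -9.00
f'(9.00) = 9.00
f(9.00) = 9.00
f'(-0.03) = -9.06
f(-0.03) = 9.27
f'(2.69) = -3.62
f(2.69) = -7.97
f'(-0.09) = -9.18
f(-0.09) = 9.82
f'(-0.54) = -10.08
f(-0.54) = 14.15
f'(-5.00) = -19.00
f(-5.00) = 79.00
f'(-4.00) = -17.00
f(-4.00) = 61.00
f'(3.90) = -1.20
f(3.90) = -10.89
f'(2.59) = -3.82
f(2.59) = -7.60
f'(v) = 2*v - 9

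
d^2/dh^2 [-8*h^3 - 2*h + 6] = -48*h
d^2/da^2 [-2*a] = 0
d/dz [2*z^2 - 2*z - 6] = 4*z - 2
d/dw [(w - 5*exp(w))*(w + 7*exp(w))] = 2*w*exp(w) + 2*w - 70*exp(2*w) + 2*exp(w)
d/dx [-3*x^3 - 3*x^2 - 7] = 3*x*(-3*x - 2)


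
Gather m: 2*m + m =3*m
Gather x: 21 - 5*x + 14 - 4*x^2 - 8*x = -4*x^2 - 13*x + 35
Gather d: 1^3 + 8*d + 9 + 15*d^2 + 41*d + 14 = 15*d^2 + 49*d + 24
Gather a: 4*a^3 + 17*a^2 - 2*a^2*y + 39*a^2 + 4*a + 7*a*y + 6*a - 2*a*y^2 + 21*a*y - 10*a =4*a^3 + a^2*(56 - 2*y) + a*(-2*y^2 + 28*y)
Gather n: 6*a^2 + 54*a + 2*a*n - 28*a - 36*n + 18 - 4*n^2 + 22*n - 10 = 6*a^2 + 26*a - 4*n^2 + n*(2*a - 14) + 8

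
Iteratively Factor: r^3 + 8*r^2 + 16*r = (r + 4)*(r^2 + 4*r) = r*(r + 4)*(r + 4)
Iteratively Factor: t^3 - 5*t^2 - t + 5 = (t - 5)*(t^2 - 1) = (t - 5)*(t - 1)*(t + 1)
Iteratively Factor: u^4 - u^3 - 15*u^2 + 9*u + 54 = (u + 2)*(u^3 - 3*u^2 - 9*u + 27) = (u + 2)*(u + 3)*(u^2 - 6*u + 9) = (u - 3)*(u + 2)*(u + 3)*(u - 3)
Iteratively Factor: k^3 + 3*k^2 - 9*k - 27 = (k + 3)*(k^2 - 9) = (k + 3)^2*(k - 3)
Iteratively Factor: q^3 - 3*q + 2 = (q - 1)*(q^2 + q - 2) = (q - 1)*(q + 2)*(q - 1)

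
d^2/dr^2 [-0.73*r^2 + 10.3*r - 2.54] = -1.46000000000000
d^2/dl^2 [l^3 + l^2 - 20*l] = 6*l + 2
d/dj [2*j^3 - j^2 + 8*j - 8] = 6*j^2 - 2*j + 8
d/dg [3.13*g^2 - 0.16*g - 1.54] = 6.26*g - 0.16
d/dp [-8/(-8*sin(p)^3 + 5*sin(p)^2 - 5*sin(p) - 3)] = 8*(-24*sin(p)^2 + 10*sin(p) - 5)*cos(p)/((8*sin(p) + 3)^2*(sin(p)^2 - sin(p) + 1)^2)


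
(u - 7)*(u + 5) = u^2 - 2*u - 35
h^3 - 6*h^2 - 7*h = h*(h - 7)*(h + 1)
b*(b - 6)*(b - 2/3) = b^3 - 20*b^2/3 + 4*b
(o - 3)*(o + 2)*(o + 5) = o^3 + 4*o^2 - 11*o - 30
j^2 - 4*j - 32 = (j - 8)*(j + 4)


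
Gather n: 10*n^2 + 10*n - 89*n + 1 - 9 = 10*n^2 - 79*n - 8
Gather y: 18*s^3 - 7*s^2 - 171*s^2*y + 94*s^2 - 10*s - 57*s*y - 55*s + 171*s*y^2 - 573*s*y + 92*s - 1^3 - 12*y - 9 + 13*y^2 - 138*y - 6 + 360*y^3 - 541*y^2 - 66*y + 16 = 18*s^3 + 87*s^2 + 27*s + 360*y^3 + y^2*(171*s - 528) + y*(-171*s^2 - 630*s - 216)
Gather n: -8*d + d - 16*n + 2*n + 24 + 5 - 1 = -7*d - 14*n + 28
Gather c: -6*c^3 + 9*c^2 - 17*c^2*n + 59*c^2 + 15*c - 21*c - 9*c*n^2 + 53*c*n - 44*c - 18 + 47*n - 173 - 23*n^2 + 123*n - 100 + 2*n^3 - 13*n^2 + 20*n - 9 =-6*c^3 + c^2*(68 - 17*n) + c*(-9*n^2 + 53*n - 50) + 2*n^3 - 36*n^2 + 190*n - 300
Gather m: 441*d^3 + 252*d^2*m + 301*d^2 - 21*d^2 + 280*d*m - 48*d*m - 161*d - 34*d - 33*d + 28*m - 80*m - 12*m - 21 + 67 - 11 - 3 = 441*d^3 + 280*d^2 - 228*d + m*(252*d^2 + 232*d - 64) + 32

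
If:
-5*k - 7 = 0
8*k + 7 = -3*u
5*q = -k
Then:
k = -7/5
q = 7/25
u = 7/5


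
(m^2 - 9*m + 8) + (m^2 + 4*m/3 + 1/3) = 2*m^2 - 23*m/3 + 25/3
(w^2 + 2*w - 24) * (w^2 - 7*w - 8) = w^4 - 5*w^3 - 46*w^2 + 152*w + 192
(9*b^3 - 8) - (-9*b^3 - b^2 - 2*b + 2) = 18*b^3 + b^2 + 2*b - 10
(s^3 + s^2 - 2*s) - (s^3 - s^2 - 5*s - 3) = 2*s^2 + 3*s + 3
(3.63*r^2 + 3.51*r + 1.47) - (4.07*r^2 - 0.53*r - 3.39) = -0.44*r^2 + 4.04*r + 4.86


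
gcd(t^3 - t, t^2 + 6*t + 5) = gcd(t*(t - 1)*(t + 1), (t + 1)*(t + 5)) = t + 1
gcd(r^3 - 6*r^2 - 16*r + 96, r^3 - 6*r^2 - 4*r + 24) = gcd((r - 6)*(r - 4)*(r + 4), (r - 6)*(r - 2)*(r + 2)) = r - 6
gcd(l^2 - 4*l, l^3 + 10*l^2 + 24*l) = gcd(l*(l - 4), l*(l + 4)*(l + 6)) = l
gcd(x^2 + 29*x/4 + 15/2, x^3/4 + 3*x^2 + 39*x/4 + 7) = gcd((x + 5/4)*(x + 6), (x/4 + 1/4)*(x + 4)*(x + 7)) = 1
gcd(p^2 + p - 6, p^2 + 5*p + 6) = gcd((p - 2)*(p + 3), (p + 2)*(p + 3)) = p + 3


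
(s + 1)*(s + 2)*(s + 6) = s^3 + 9*s^2 + 20*s + 12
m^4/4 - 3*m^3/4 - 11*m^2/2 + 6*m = m*(m/4 + 1)*(m - 6)*(m - 1)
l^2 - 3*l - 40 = (l - 8)*(l + 5)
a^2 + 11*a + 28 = (a + 4)*(a + 7)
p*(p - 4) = p^2 - 4*p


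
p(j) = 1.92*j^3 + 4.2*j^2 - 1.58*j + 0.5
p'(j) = 5.76*j^2 + 8.4*j - 1.58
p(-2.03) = 4.95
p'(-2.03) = 5.10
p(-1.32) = 5.49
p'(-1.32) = -2.63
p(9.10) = 1780.78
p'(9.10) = 551.85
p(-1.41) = 5.70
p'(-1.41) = -1.97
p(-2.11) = 4.50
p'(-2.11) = 6.34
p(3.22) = 103.06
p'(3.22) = 85.19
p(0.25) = 0.40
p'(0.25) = 0.88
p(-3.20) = -14.35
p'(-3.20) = 30.52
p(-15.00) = -5510.80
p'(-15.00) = 1168.42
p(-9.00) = -1044.76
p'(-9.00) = 389.38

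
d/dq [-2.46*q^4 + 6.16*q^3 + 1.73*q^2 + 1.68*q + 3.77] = -9.84*q^3 + 18.48*q^2 + 3.46*q + 1.68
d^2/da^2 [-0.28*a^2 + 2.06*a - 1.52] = -0.560000000000000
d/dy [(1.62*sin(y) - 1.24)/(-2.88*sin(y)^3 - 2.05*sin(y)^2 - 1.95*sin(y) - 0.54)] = (9.3312*sin(y)^3 - 7.3926*sin(y)^2 - 5.084*sin(y) - 3.2928)*cos(y)/(8.2944*sin(y)^6 + 11.808*sin(y)^5 + 15.4345*sin(y)^4 + 11.1054*sin(y)^3 + 6.0165*sin(y)^2 + 2.106*sin(y) + 0.2916)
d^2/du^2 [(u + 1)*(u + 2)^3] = 6*(u + 2)*(2*u + 3)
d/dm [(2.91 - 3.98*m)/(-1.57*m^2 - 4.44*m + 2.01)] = (-6.2486*m^2 + 9.1374*m + 4.9206)/(2.4649*m^4 + 13.9416*m^3 + 13.4022*m^2 - 17.8488*m + 4.0401)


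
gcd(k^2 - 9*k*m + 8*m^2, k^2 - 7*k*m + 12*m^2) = 1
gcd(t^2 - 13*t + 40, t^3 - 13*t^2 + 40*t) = t^2 - 13*t + 40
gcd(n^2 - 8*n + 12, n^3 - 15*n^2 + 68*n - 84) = n^2 - 8*n + 12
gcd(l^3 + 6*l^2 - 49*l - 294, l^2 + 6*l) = l + 6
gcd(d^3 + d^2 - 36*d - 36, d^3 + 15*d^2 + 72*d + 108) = d + 6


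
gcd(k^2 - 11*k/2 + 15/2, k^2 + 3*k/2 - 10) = k - 5/2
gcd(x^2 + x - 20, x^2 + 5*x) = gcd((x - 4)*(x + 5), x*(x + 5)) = x + 5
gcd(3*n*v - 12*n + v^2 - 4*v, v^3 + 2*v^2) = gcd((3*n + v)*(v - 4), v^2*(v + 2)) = 1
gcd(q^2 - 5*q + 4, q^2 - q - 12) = q - 4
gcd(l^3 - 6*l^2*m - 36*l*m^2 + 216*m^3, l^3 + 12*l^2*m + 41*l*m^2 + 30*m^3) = l + 6*m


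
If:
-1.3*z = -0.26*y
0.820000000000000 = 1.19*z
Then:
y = 3.45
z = 0.69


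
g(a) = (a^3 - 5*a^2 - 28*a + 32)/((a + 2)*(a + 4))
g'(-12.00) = 0.70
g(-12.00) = -26.00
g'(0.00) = -6.50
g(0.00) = 4.00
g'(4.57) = 0.30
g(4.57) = -1.86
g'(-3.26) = -17.90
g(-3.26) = -38.07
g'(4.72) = 0.34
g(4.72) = -1.82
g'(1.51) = -1.44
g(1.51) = -0.94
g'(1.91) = -0.96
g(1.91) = -1.42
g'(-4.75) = -2.97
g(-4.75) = -26.66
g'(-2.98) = -30.24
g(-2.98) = -44.59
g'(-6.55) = -0.45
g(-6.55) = -24.14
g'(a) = (3*a^2 - 10*a - 28)/((a + 2)*(a + 4)) - (a^3 - 5*a^2 - 28*a + 32)/((a + 2)*(a + 4)^2) - (a^3 - 5*a^2 - 28*a + 32)/((a + 2)^2*(a + 4)) = (a^2 + 4*a - 26)/(a^2 + 4*a + 4)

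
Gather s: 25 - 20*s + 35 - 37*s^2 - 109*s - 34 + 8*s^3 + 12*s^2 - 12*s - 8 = 8*s^3 - 25*s^2 - 141*s + 18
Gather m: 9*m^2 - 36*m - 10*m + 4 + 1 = 9*m^2 - 46*m + 5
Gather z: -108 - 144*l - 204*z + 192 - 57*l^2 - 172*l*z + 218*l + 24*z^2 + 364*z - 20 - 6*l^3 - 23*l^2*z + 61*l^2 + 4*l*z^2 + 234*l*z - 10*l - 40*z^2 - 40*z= -6*l^3 + 4*l^2 + 64*l + z^2*(4*l - 16) + z*(-23*l^2 + 62*l + 120) + 64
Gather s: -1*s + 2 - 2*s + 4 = 6 - 3*s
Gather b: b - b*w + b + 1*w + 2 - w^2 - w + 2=b*(2 - w) - w^2 + 4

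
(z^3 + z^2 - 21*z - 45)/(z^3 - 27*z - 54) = (z - 5)/(z - 6)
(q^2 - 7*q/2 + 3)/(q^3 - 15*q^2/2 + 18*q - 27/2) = (q - 2)/(q^2 - 6*q + 9)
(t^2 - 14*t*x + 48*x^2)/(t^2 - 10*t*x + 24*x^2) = (-t + 8*x)/(-t + 4*x)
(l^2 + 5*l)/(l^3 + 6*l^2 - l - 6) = l*(l + 5)/(l^3 + 6*l^2 - l - 6)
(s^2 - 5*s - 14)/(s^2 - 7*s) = (s + 2)/s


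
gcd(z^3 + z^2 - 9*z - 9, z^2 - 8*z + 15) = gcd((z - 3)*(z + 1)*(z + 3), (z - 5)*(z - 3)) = z - 3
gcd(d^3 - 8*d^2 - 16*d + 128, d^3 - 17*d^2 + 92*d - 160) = d^2 - 12*d + 32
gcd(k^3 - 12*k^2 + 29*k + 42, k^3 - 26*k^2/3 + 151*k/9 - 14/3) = k - 6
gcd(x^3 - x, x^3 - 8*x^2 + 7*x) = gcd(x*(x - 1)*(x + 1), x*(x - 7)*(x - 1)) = x^2 - x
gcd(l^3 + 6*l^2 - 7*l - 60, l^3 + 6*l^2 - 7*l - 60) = l^3 + 6*l^2 - 7*l - 60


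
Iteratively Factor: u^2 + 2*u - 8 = (u - 2)*(u + 4)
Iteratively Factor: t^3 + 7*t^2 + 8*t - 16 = (t + 4)*(t^2 + 3*t - 4) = (t + 4)^2*(t - 1)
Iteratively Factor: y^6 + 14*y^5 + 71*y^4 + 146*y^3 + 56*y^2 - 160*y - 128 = (y + 4)*(y^5 + 10*y^4 + 31*y^3 + 22*y^2 - 32*y - 32) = (y + 2)*(y + 4)*(y^4 + 8*y^3 + 15*y^2 - 8*y - 16) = (y + 2)*(y + 4)^2*(y^3 + 4*y^2 - y - 4) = (y + 2)*(y + 4)^3*(y^2 - 1) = (y - 1)*(y + 2)*(y + 4)^3*(y + 1)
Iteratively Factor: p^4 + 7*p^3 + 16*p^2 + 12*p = (p + 2)*(p^3 + 5*p^2 + 6*p) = (p + 2)^2*(p^2 + 3*p) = p*(p + 2)^2*(p + 3)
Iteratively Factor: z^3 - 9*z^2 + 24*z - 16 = (z - 1)*(z^2 - 8*z + 16) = (z - 4)*(z - 1)*(z - 4)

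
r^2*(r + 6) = r^3 + 6*r^2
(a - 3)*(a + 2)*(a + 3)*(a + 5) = a^4 + 7*a^3 + a^2 - 63*a - 90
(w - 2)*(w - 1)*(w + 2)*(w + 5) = w^4 + 4*w^3 - 9*w^2 - 16*w + 20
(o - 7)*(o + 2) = o^2 - 5*o - 14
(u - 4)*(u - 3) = u^2 - 7*u + 12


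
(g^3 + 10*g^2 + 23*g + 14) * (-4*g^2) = -4*g^5 - 40*g^4 - 92*g^3 - 56*g^2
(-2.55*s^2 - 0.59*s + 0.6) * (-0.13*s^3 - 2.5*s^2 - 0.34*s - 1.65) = 0.3315*s^5 + 6.4517*s^4 + 2.264*s^3 + 2.9081*s^2 + 0.7695*s - 0.99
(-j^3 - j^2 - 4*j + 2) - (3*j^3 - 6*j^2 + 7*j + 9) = -4*j^3 + 5*j^2 - 11*j - 7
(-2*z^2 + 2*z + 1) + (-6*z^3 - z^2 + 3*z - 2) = -6*z^3 - 3*z^2 + 5*z - 1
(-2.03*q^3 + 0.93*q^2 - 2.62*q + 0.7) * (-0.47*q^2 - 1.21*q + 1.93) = 0.9541*q^5 + 2.0192*q^4 - 3.8118*q^3 + 4.6361*q^2 - 5.9036*q + 1.351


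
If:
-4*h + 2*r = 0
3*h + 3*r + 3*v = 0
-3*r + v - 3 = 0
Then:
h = -1/3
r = -2/3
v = 1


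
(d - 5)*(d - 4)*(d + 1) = d^3 - 8*d^2 + 11*d + 20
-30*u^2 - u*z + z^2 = (-6*u + z)*(5*u + z)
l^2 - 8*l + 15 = (l - 5)*(l - 3)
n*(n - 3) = n^2 - 3*n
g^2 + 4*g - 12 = (g - 2)*(g + 6)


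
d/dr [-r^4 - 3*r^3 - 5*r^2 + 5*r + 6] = -4*r^3 - 9*r^2 - 10*r + 5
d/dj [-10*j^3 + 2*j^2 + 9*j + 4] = -30*j^2 + 4*j + 9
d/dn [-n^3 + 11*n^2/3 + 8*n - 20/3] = -3*n^2 + 22*n/3 + 8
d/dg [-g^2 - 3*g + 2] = -2*g - 3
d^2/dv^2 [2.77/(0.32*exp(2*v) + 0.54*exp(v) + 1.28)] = (2.77*(0.64*exp(v) + 0.54)*(1.28*exp(v) + 1.08)*exp(v) - (3.5456*exp(v) + 1.4958)*(0.32*exp(2*v) + 0.54*exp(v) + 1.28))*exp(v)/(0.32*exp(2*v) + 0.54*exp(v) + 1.28)^3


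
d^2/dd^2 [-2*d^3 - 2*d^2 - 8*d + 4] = -12*d - 4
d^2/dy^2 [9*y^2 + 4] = 18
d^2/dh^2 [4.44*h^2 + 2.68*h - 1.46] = 8.88000000000000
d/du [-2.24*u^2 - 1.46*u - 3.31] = -4.48*u - 1.46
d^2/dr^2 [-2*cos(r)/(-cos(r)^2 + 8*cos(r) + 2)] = (cos(r) + 2)^2*(-148*cos(r) + 32*cos(2*r) + 4*cos(3*r) + 160)/(16*cos(r) - cos(2*r) + 3)^3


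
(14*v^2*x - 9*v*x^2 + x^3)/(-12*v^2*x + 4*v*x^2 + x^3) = (-7*v + x)/(6*v + x)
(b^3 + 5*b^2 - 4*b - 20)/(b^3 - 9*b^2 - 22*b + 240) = (b^2 - 4)/(b^2 - 14*b + 48)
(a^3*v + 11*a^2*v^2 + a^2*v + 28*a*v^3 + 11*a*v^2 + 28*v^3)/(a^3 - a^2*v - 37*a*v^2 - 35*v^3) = v*(-a^3 - 11*a^2*v - a^2 - 28*a*v^2 - 11*a*v - 28*v^2)/(-a^3 + a^2*v + 37*a*v^2 + 35*v^3)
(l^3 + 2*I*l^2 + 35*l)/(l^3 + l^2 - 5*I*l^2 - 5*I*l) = (l + 7*I)/(l + 1)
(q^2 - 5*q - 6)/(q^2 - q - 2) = (q - 6)/(q - 2)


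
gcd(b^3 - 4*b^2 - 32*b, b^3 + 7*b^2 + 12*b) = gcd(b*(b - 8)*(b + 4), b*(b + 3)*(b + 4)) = b^2 + 4*b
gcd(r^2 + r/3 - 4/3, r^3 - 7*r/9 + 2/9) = 1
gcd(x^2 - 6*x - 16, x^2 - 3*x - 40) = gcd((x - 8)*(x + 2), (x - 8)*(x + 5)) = x - 8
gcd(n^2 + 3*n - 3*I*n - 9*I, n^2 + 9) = n - 3*I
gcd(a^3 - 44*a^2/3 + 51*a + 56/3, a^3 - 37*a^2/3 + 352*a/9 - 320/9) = a - 8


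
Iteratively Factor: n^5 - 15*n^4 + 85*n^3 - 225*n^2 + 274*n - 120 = (n - 5)*(n^4 - 10*n^3 + 35*n^2 - 50*n + 24) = (n - 5)*(n - 4)*(n^3 - 6*n^2 + 11*n - 6) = (n - 5)*(n - 4)*(n - 3)*(n^2 - 3*n + 2) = (n - 5)*(n - 4)*(n - 3)*(n - 2)*(n - 1)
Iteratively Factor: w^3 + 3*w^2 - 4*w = (w)*(w^2 + 3*w - 4) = w*(w + 4)*(w - 1)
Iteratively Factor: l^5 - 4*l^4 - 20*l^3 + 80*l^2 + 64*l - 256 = (l + 4)*(l^4 - 8*l^3 + 12*l^2 + 32*l - 64) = (l - 4)*(l + 4)*(l^3 - 4*l^2 - 4*l + 16) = (l - 4)*(l + 2)*(l + 4)*(l^2 - 6*l + 8) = (l - 4)^2*(l + 2)*(l + 4)*(l - 2)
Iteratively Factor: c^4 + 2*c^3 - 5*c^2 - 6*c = (c + 3)*(c^3 - c^2 - 2*c) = (c - 2)*(c + 3)*(c^2 + c) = (c - 2)*(c + 1)*(c + 3)*(c)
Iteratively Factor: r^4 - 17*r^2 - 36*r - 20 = (r + 1)*(r^3 - r^2 - 16*r - 20) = (r + 1)*(r + 2)*(r^2 - 3*r - 10) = (r - 5)*(r + 1)*(r + 2)*(r + 2)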